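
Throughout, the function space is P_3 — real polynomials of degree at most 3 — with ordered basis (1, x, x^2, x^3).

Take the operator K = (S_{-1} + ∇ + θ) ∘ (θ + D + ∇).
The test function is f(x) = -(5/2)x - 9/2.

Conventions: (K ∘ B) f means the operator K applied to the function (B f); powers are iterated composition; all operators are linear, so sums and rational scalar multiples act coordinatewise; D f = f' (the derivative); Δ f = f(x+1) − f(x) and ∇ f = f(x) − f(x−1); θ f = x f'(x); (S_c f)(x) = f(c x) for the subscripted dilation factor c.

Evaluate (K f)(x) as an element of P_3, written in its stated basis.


the result is g(x) = -15/2

θ f = -(5/2)x
D f = -5/2
∇ f = -5/2
(θ + D + ∇) f = -(5/2)x - 5
S_{-1} (θ + D + ∇) f = (5/2)x - 5
∇ (θ + D + ∇) f = -5/2
θ (θ + D + ∇) f = -(5/2)x
(S_{-1} + ∇ + θ) (θ + D + ∇) f = -15/2


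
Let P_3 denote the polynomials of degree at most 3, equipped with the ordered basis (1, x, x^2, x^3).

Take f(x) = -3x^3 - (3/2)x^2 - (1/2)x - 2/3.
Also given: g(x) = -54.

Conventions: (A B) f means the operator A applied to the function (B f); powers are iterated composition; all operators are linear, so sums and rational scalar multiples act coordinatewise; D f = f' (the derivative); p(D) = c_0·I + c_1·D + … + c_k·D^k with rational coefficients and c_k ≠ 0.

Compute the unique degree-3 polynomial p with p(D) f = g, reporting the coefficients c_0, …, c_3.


D^0 f = -3x^3 - (3/2)x^2 - (1/2)x - 2/3
D^1 f = -9x^2 - 3x - 1/2
D^2 f = -18x - 3
D^3 f = -18
matching coefficients of g against c_0 f + c_1 Df + … from the top degree down determines the c_i
solution: c_0 = 0, c_1 = 0, c_2 = 0, c_3 = 3

c_0 = 0, c_1 = 0, c_2 = 0, c_3 = 3


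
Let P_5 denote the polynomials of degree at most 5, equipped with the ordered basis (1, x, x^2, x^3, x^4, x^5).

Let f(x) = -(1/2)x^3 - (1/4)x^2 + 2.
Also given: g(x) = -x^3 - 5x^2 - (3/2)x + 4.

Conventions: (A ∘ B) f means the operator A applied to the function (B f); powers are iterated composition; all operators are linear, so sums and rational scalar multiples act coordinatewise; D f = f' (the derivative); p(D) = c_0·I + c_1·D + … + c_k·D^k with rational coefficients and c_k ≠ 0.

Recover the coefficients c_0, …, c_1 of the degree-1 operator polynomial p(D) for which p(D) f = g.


D^0 f = -(1/2)x^3 - (1/4)x^2 + 2
D^1 f = -(3/2)x^2 - (1/2)x
matching coefficients of g against c_0 f + c_1 Df + … from the top degree down determines the c_i
solution: c_0 = 2, c_1 = 3

p(D) = 2·I + 3·D, i.e. c_0 = 2, c_1 = 3


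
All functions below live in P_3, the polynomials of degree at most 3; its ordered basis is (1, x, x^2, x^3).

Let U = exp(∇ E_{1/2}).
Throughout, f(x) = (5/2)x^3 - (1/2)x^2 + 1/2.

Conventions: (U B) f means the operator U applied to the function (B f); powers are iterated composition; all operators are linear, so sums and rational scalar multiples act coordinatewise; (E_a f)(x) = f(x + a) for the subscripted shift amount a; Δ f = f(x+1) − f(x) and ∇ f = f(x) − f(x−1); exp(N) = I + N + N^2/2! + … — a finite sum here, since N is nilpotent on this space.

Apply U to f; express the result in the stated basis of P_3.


order-1 term: (15/2)x^2 - x + 5/8
order-2 term: (15/2)x - 1/2
order-3 term: 5/2
the series for exp(∇ E_{1/2}) f terminates at order 3
exp(∇ E_{1/2}) f = (5/2)x^3 + 7x^2 + (13/2)x + 25/8

g(x) = (5/2)x^3 + 7x^2 + (13/2)x + 25/8


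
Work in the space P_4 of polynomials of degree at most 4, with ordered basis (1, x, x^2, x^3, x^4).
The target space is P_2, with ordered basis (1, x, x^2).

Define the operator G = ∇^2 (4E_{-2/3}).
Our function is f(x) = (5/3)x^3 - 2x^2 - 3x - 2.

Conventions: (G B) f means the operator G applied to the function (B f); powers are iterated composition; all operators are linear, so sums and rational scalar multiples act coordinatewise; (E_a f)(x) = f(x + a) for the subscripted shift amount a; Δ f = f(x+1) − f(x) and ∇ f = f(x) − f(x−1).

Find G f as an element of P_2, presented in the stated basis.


the image equals g(x) = 40x - 248/3

E_{-2/3} f = (5/3)x^3 - (16/3)x^2 + (17/9)x - 112/81
(4E_{-2/3}) f = (20/3)x^3 - (64/3)x^2 + (68/9)x - 448/81
∇ (4E_{-2/3}) f = 20x^2 - (188/3)x + 320/9
∇ ∇ (4E_{-2/3}) f = 40x - 248/3


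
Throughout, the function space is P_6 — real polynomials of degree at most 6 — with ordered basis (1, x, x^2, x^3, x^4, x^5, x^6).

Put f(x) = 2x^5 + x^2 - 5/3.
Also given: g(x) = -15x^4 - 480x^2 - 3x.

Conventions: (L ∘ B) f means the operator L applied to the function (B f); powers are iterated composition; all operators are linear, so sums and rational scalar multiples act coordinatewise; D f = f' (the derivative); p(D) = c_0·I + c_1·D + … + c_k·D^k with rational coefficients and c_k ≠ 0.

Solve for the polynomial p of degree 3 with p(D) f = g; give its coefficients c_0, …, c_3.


c_0 = 0, c_1 = -3/2, c_2 = 0, c_3 = -4

D^0 f = 2x^5 + x^2 - 5/3
D^1 f = 10x^4 + 2x
D^2 f = 40x^3 + 2
D^3 f = 120x^2
matching coefficients of g against c_0 f + c_1 Df + … from the top degree down determines the c_i
solution: c_0 = 0, c_1 = -3/2, c_2 = 0, c_3 = -4


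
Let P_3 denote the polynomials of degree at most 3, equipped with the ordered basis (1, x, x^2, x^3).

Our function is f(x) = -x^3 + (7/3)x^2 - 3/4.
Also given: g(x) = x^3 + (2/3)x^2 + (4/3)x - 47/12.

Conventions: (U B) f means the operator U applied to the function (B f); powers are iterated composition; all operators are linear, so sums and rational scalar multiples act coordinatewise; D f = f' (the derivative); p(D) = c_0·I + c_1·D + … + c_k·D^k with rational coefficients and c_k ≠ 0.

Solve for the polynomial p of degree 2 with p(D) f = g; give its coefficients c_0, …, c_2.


c_0 = -1, c_1 = -1, c_2 = -1

D^0 f = -x^3 + (7/3)x^2 - 3/4
D^1 f = -3x^2 + (14/3)x
D^2 f = -6x + 14/3
matching coefficients of g against c_0 f + c_1 Df + … from the top degree down determines the c_i
solution: c_0 = -1, c_1 = -1, c_2 = -1


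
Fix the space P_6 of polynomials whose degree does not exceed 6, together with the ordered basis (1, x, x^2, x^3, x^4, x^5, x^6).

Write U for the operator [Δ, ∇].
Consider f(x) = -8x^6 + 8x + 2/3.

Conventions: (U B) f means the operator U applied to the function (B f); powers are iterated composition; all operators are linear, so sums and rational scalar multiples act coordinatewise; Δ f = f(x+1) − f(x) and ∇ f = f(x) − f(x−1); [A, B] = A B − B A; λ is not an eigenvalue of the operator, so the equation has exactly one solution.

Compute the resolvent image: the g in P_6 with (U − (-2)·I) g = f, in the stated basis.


the image equals g(x) = -4x^6 + 4x + 1/3

write g with unknown coordinates in the stated basis and equate coefficients in (U − (-2)·I) g = f
solving from the highest basis element down gives g = -4x^6 + 4x + 1/3
check: U g = 0
so U g − (-2)·g = -8x^6 + 8x + 2/3 = f ✓


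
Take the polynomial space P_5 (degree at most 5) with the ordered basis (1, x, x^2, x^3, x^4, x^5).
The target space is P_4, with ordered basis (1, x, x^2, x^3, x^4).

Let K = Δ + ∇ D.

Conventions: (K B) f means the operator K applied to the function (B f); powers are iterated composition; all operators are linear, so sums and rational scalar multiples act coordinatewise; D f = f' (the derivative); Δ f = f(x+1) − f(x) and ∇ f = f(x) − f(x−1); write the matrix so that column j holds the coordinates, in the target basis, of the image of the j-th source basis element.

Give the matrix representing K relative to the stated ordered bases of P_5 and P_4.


the matrix is [[0, 1, 3, -2, 5, -4]; [0, 0, 2, 9, -8, 25]; [0, 0, 0, 3, 18, -20]; [0, 0, 0, 0, 4, 30]; [0, 0, 0, 0, 0, 5]] (rows listed top to bottom)

image of 1: 0
image of x: 1
image of x^2: 2x + 3
image of x^3: 3x^2 + 9x - 2
image of x^4: 4x^3 + 18x^2 - 8x + 5
image of x^5: 5x^4 + 30x^3 - 20x^2 + 25x - 4
each image's coordinates form column j of the matrix


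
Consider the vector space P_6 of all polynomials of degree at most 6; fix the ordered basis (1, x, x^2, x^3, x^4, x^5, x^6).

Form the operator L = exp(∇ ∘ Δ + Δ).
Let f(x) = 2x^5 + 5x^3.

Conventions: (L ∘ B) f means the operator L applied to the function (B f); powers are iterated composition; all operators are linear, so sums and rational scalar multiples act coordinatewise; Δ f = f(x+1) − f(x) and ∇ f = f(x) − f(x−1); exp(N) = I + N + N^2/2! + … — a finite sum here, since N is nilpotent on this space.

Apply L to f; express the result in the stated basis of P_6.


order-1 term: 10x^4 + 60x^3 + 35x^2 + 75x + 7
order-2 term: 20x^3 + 180x^2 + 325x + 135
order-3 term: 20x^2 + 180x + 295
order-4 term: 10x + 60
order-5 term: 2
the series for exp(∇ ∘ Δ + Δ) f terminates at order 5
exp(∇ ∘ Δ + Δ) f = 2x^5 + 10x^4 + 85x^3 + 235x^2 + 590x + 499

the image equals g(x) = 2x^5 + 10x^4 + 85x^3 + 235x^2 + 590x + 499


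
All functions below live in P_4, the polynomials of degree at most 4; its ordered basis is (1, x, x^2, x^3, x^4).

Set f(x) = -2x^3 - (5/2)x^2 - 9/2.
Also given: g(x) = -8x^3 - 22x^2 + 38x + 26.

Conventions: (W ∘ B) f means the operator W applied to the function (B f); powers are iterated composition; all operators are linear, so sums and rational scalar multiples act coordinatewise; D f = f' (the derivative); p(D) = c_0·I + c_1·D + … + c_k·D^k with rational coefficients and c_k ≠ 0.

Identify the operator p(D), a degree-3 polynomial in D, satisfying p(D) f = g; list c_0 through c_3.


D^0 f = -2x^3 - (5/2)x^2 - 9/2
D^1 f = -6x^2 - 5x
D^2 f = -12x - 5
D^3 f = -12
matching coefficients of g against c_0 f + c_1 Df + … from the top degree down determines the c_i
solution: c_0 = 4, c_1 = 2, c_2 = -4, c_3 = -2

c_0 = 4, c_1 = 2, c_2 = -4, c_3 = -2


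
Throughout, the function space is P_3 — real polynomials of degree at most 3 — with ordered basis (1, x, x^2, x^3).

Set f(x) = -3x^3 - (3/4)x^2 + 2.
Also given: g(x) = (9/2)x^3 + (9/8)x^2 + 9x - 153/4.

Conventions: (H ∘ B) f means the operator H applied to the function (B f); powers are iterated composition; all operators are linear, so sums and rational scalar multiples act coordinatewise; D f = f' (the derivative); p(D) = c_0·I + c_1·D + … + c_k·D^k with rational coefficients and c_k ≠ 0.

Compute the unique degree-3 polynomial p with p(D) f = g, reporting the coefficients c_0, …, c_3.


D^0 f = -3x^3 - (3/4)x^2 + 2
D^1 f = -9x^2 - (3/2)x
D^2 f = -18x - 3/2
D^3 f = -18
matching coefficients of g against c_0 f + c_1 Df + … from the top degree down determines the c_i
solution: c_0 = -3/2, c_1 = 0, c_2 = -1/2, c_3 = 2

c_0 = -3/2, c_1 = 0, c_2 = -1/2, c_3 = 2


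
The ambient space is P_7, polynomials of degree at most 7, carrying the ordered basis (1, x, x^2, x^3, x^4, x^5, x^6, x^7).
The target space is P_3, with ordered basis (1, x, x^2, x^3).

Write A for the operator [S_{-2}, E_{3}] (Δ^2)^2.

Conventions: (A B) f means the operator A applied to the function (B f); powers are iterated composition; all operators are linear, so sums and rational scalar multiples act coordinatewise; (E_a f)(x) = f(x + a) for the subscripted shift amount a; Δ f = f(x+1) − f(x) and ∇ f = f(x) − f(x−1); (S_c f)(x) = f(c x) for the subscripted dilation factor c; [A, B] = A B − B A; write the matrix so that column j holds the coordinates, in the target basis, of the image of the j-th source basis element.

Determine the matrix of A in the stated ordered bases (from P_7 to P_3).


image of 1: 0
image of x: 0
image of x^2: 0
image of x^3: 0
image of x^4: 0
image of x^5: 1080
image of x^6: -12960x + 3240
image of x^7: 90720x^2 - 45360x + 166320
each image's coordinates form column j of the matrix

the matrix is [[0, 0, 0, 0, 0, 1080, 3240, 166320]; [0, 0, 0, 0, 0, 0, -12960, -45360]; [0, 0, 0, 0, 0, 0, 0, 90720]; [0, 0, 0, 0, 0, 0, 0, 0]] (rows listed top to bottom)


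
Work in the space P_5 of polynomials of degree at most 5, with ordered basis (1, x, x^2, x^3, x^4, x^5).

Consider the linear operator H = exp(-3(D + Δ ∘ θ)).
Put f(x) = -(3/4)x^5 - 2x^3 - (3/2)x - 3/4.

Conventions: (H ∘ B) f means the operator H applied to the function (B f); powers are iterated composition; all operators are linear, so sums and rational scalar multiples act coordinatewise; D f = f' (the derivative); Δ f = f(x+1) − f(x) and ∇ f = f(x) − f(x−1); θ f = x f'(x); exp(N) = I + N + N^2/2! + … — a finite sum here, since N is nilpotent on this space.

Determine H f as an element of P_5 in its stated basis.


order-1 term: (135/2)x^4 + (225/2)x^3 + (369/2)x^2 + (441/4)x + 153/4
order-2 term: -2025x^3 - 4455x^2 - (19197/4)x - 3591/2
order-3 term: 24300x^2 + 44955x + 49167/2
order-4 term: -109350x - 207765/2
order-5 term: 131220
the series for exp(-3(D + Δ ∘ θ)) f terminates at order 5
exp(-3(D + Δ ∘ θ)) f = -(3/4)x^5 + (135/2)x^4 - (3829/2)x^3 + (40059/2)x^2 - (138171/2)x + 50163

the result is g(x) = -(3/4)x^5 + (135/2)x^4 - (3829/2)x^3 + (40059/2)x^2 - (138171/2)x + 50163


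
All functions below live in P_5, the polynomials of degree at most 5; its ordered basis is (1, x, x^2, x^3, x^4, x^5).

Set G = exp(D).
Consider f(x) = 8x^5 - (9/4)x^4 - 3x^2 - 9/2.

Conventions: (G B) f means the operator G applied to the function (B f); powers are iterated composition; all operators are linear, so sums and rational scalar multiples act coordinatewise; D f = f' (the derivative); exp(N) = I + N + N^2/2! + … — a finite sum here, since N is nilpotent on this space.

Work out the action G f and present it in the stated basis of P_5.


order-1 term: 40x^4 - 9x^3 - 6x
order-2 term: 80x^3 - (27/2)x^2 - 3
order-3 term: 80x^2 - 9x
order-4 term: 40x - 9/4
order-5 term: 8
the series for exp(D) f terminates at order 5
exp(D) f = 8x^5 + (151/4)x^4 + 71x^3 + (127/2)x^2 + 25x - 7/4

g(x) = 8x^5 + (151/4)x^4 + 71x^3 + (127/2)x^2 + 25x - 7/4


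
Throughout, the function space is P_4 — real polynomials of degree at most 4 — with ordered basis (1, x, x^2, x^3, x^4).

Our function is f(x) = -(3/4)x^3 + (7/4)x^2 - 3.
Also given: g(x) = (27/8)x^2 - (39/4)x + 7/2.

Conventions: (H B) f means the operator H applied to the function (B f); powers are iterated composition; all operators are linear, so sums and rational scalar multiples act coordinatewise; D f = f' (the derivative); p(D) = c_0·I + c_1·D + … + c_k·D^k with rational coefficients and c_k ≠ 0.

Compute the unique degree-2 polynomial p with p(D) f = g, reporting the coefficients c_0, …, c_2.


D^0 f = -(3/4)x^3 + (7/4)x^2 - 3
D^1 f = -(9/4)x^2 + (7/2)x
D^2 f = -(9/2)x + 7/2
matching coefficients of g against c_0 f + c_1 Df + … from the top degree down determines the c_i
solution: c_0 = 0, c_1 = -3/2, c_2 = 1

c_0 = 0, c_1 = -3/2, c_2 = 1


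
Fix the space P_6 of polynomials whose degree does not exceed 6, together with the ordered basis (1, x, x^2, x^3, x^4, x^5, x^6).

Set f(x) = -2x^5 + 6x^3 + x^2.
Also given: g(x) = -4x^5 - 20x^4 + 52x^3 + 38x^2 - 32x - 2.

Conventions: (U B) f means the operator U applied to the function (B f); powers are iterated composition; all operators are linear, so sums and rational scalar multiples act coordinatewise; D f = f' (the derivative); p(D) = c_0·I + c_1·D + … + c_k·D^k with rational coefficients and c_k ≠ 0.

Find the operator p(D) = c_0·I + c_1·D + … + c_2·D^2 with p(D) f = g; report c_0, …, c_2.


D^0 f = -2x^5 + 6x^3 + x^2
D^1 f = -10x^4 + 18x^2 + 2x
D^2 f = -40x^3 + 36x + 2
matching coefficients of g against c_0 f + c_1 Df + … from the top degree down determines the c_i
solution: c_0 = 2, c_1 = 2, c_2 = -1

p(D) = 2·I + 2·D − D^2, i.e. c_0 = 2, c_1 = 2, c_2 = -1


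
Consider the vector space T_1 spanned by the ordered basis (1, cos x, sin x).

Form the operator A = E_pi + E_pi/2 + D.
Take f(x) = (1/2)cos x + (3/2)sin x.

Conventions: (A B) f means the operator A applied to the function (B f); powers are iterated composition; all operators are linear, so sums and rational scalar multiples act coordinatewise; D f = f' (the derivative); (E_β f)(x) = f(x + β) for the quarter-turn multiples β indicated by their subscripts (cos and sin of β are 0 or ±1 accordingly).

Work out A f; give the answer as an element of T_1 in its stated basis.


E_pi f = -(1/2)cos x - (3/2)sin x
E_pi/2 f = (3/2)cos x - (1/2)sin x
D f = (3/2)cos x - (1/2)sin x
(E_pi + E_pi/2 + D) f = (5/2)cos x - (5/2)sin x

the result is g(x) = (5/2)cos x - (5/2)sin x


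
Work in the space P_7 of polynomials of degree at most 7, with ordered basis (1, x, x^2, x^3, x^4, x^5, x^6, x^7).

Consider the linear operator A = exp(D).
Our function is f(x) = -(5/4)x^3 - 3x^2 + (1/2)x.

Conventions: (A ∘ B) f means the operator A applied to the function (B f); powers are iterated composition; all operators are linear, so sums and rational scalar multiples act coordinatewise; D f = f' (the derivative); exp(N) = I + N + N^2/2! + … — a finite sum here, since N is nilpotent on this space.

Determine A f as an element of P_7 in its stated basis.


order-1 term: -(15/4)x^2 - 6x + 1/2
order-2 term: -(15/4)x - 3
order-3 term: -5/4
the series for exp(D) f terminates at order 3
exp(D) f = -(5/4)x^3 - (27/4)x^2 - (37/4)x - 15/4

the result is g(x) = -(5/4)x^3 - (27/4)x^2 - (37/4)x - 15/4


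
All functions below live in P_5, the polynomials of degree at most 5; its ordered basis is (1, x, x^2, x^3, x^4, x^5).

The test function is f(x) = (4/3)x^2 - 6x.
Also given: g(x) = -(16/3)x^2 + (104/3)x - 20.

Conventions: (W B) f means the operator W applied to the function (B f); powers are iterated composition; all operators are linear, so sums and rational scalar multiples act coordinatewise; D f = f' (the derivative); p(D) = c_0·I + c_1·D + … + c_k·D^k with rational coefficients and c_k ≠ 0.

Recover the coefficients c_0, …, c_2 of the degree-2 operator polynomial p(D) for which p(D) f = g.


p(D) = -4·I + 4·D + (3/2)·D^2, i.e. c_0 = -4, c_1 = 4, c_2 = 3/2

D^0 f = (4/3)x^2 - 6x
D^1 f = (8/3)x - 6
D^2 f = 8/3
matching coefficients of g against c_0 f + c_1 Df + … from the top degree down determines the c_i
solution: c_0 = -4, c_1 = 4, c_2 = 3/2


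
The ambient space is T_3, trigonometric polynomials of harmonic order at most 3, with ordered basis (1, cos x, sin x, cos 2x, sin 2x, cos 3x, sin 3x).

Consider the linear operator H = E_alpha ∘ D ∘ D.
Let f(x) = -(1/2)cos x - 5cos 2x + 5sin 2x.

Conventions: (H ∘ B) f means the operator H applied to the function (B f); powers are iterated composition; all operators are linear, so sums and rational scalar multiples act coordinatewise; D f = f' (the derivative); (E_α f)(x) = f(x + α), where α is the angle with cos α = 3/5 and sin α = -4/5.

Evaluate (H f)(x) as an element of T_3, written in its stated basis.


the image equals g(x) = (3/10)cos x + (2/5)sin x + (68/5)cos 2x + (124/5)sin 2x

D f = (1/2)sin x + 10cos 2x + 10sin 2x
D D f = (1/2)cos x + 20cos 2x - 20sin 2x
E_alpha D D f = (3/10)cos x + (2/5)sin x + (68/5)cos 2x + (124/5)sin 2x


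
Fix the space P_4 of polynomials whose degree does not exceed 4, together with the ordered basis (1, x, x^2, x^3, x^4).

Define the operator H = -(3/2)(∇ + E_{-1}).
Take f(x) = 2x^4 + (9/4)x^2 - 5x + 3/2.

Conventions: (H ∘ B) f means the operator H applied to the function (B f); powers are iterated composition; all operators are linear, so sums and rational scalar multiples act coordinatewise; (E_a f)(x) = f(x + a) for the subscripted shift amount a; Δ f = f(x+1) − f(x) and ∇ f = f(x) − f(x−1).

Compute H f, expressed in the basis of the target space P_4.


∇ f = 8x^3 - 12x^2 + (25/2)x - 37/4
E_{-1} f = 2x^4 - 8x^3 + (57/4)x^2 - (35/2)x + 43/4
(∇ + E_{-1}) f = 2x^4 + (9/4)x^2 - 5x + 3/2
(-(3/2)(∇ + E_{-1})) f = -3x^4 - (27/8)x^2 + (15/2)x - 9/4

the image equals g(x) = -3x^4 - (27/8)x^2 + (15/2)x - 9/4


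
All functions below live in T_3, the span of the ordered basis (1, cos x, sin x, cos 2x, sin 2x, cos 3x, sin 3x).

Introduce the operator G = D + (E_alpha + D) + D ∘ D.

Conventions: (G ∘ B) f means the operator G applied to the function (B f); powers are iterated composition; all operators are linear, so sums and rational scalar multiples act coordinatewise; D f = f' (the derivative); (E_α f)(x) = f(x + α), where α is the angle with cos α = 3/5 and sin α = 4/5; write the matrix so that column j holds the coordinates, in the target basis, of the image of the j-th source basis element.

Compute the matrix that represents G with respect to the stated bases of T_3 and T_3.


the matrix is [[1, 0, 0, 0, 0, 0, 0]; [0, -2/5, 14/5, 0, 0, 0, 0]; [0, -14/5, -2/5, 0, 0, 0, 0]; [0, 0, 0, -107/25, 124/25, 0, 0]; [0, 0, 0, -124/25, -107/25, 0, 0]; [0, 0, 0, 0, 0, -1242/125, 794/125]; [0, 0, 0, 0, 0, -794/125, -1242/125]] (rows listed top to bottom)

image of 1: 1
image of cos x: -(2/5)cos x - (14/5)sin x
image of sin x: (14/5)cos x - (2/5)sin x
image of cos 2x: -(107/25)cos 2x - (124/25)sin 2x
image of sin 2x: (124/25)cos 2x - (107/25)sin 2x
image of cos 3x: -(1242/125)cos 3x - (794/125)sin 3x
image of sin 3x: (794/125)cos 3x - (1242/125)sin 3x
each image's coordinates form column j of the matrix


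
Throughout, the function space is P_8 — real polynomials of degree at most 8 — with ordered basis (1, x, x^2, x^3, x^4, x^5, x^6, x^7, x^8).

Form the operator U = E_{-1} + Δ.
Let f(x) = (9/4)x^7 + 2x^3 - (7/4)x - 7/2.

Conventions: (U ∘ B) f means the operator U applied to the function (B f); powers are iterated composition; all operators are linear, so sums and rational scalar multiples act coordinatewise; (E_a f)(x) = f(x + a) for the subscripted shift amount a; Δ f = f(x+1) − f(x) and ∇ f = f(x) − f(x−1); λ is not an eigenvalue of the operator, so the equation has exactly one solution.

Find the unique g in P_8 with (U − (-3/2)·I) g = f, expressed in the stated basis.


g(x) = (9/10)x^7 - (378/25)x^5 + (2414/25)x^3 - (44251/250)x - 7/5

write g with unknown coordinates in the stated basis and equate coefficients in (U − (-3/2)·I) g = f
solving from the highest basis element down gives g = (9/10)x^7 - (378/25)x^5 + (2414/25)x^3 - (44251/250)x - 7/5
check: U g = (9/10)x^7 + (567/25)x^5 - (3571/25)x^3 + (65939/250)x - 7/5
so U g − (-3/2)·g = (9/4)x^7 + 2x^3 - (7/4)x - 7/2 = f ✓


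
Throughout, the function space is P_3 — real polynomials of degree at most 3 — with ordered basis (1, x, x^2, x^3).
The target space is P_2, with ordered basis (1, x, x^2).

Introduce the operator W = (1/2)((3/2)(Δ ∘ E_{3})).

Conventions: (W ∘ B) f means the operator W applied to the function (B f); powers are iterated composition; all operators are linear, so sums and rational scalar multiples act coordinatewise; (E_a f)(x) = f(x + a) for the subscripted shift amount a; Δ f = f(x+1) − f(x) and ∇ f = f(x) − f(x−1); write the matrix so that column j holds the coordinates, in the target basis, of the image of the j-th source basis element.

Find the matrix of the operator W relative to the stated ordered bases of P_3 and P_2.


the matrix is [[0, 3/4, 21/4, 111/4]; [0, 0, 3/2, 63/4]; [0, 0, 0, 9/4]] (rows listed top to bottom)

image of 1: 0
image of x: 3/4
image of x^2: (3/2)x + 21/4
image of x^3: (9/4)x^2 + (63/4)x + 111/4
each image's coordinates form column j of the matrix


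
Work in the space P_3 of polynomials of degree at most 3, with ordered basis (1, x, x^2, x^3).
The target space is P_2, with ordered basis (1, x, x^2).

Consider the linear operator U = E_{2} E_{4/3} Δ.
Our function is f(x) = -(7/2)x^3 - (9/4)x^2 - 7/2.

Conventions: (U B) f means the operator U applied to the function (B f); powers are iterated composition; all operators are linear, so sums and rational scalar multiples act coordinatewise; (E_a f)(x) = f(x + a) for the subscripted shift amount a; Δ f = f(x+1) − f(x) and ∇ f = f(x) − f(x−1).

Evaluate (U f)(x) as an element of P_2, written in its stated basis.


the image equals g(x) = -(21/2)x^2 - 85x - 2069/12

Δ f = -(21/2)x^2 - 15x - 23/4
E_{4/3} Δ f = -(21/2)x^2 - 43x - 533/12
E_{2} E_{4/3} Δ f = -(21/2)x^2 - 85x - 2069/12


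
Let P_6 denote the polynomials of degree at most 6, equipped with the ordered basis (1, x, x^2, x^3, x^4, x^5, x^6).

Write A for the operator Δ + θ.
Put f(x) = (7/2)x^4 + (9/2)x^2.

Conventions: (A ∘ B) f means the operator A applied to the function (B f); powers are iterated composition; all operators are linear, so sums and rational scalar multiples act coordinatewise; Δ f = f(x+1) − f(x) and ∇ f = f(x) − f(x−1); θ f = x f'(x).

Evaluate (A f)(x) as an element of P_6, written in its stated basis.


the image equals g(x) = 14x^4 + 14x^3 + 30x^2 + 23x + 8

Δ f = 14x^3 + 21x^2 + 23x + 8
θ f = 14x^4 + 9x^2
(Δ + θ) f = 14x^4 + 14x^3 + 30x^2 + 23x + 8


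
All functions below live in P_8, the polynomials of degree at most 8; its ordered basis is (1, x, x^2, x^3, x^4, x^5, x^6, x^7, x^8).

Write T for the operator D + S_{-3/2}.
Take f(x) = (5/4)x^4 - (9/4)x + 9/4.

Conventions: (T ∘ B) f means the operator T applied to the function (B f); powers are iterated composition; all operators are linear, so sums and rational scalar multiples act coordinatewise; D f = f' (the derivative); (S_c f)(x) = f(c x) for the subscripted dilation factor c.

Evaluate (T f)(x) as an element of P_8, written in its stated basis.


D f = 5x^3 - 9/4
S_{-3/2} f = (405/64)x^4 + (27/8)x + 9/4
(D + S_{-3/2}) f = (405/64)x^4 + 5x^3 + (27/8)x

g(x) = (405/64)x^4 + 5x^3 + (27/8)x


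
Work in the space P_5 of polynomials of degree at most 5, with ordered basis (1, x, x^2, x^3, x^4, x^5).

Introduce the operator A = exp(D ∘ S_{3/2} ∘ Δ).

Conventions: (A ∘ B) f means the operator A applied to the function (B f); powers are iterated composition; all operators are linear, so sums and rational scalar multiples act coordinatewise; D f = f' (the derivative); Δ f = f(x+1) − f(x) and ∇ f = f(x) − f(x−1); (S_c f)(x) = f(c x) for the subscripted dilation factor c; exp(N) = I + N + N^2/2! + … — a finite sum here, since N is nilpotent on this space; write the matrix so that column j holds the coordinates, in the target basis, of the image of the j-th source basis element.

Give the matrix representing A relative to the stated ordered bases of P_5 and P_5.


the matrix is [[1, 0, 3, 9/2, 267/4, 6195/16]; [0, 1, 0, 27/2, 27, 11655/16]; [0, 0, 1, 0, 81/2, 405/4]; [0, 0, 0, 1, 0, 405/4]; [0, 0, 0, 0, 1, 0]; [0, 0, 0, 0, 0, 1]] (rows listed top to bottom)

image of 1: 1
image of x: x
image of x^2: x^2 + 3
image of x^3: x^3 + (27/2)x + 9/2
image of x^4: x^4 + (81/2)x^2 + 27x + 267/4
image of x^5: x^5 + (405/4)x^3 + (405/4)x^2 + (11655/16)x + 6195/16
each image's coordinates form column j of the matrix


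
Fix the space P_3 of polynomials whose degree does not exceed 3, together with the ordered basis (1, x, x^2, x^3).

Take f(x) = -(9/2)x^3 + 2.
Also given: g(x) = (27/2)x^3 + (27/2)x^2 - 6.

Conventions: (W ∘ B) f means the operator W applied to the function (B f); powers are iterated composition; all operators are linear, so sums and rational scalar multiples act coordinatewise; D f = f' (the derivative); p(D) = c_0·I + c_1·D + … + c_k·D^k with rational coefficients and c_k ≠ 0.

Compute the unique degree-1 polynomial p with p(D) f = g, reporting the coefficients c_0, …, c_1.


D^0 f = -(9/2)x^3 + 2
D^1 f = -(27/2)x^2
matching coefficients of g against c_0 f + c_1 Df + … from the top degree down determines the c_i
solution: c_0 = -3, c_1 = -1

p(D) = -3·I − D, i.e. c_0 = -3, c_1 = -1


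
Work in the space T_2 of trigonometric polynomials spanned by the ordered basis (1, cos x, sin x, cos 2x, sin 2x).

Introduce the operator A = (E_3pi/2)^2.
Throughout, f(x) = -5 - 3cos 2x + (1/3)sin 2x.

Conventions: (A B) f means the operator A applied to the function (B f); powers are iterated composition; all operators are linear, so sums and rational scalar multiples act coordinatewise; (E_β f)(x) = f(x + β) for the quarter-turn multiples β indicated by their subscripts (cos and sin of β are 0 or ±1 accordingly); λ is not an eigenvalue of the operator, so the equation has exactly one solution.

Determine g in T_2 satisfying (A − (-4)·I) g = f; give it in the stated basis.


g(x) = -1 - (3/5)cos 2x + (1/15)sin 2x

write g with unknown coordinates in the stated basis and equate coefficients in (A − (-4)·I) g = f
solving from the highest basis element down gives g = -1 - (3/5)cos 2x + (1/15)sin 2x
check: A g = -1 - (3/5)cos 2x + (1/15)sin 2x
so A g − (-4)·g = -5 - 3cos 2x + (1/3)sin 2x = f ✓


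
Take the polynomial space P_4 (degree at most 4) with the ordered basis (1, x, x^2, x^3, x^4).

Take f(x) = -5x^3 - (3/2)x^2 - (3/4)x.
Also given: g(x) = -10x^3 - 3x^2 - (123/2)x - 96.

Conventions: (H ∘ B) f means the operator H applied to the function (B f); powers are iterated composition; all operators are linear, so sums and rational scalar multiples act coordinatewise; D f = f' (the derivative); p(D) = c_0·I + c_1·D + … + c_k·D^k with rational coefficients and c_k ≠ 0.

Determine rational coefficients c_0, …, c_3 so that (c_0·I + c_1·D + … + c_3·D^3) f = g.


D^0 f = -5x^3 - (3/2)x^2 - (3/4)x
D^1 f = -15x^2 - 3x - 3/4
D^2 f = -30x - 3
D^3 f = -30
matching coefficients of g against c_0 f + c_1 Df + … from the top degree down determines the c_i
solution: c_0 = 2, c_1 = 0, c_2 = 2, c_3 = 3

p(D) = 2·I + 2·D^2 + 3·D^3, i.e. c_0 = 2, c_1 = 0, c_2 = 2, c_3 = 3


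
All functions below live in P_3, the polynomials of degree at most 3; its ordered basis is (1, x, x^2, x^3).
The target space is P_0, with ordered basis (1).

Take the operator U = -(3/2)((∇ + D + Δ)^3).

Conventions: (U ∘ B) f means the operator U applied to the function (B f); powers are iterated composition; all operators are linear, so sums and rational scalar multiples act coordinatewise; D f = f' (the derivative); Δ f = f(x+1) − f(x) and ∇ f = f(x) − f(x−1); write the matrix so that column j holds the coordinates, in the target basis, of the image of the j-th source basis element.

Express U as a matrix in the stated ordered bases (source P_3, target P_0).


the matrix is [[0, 0, 0, -243]] (rows listed top to bottom)

image of 1: 0
image of x: 0
image of x^2: 0
image of x^3: -243
each image's coordinates form column j of the matrix


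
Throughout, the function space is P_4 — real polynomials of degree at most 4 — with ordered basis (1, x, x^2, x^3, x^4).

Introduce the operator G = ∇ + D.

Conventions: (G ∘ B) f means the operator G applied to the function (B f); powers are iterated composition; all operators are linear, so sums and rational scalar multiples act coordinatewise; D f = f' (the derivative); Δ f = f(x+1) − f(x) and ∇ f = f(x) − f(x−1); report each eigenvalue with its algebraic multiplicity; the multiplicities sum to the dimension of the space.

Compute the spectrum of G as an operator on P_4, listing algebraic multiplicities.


image of 1: 0
image of x: 2
image of x^2: 4x - 1
image of x^3: 6x^2 - 3x + 1
image of x^4: 8x^3 - 6x^2 + 4x - 1
the matrix is upper triangular; its diagonal is (0, 0, 0, 0, 0)
for a triangular matrix the eigenvalues are the diagonal entries, with algebraic multiplicity their repetition count

λ = 0 (multiplicity 5)


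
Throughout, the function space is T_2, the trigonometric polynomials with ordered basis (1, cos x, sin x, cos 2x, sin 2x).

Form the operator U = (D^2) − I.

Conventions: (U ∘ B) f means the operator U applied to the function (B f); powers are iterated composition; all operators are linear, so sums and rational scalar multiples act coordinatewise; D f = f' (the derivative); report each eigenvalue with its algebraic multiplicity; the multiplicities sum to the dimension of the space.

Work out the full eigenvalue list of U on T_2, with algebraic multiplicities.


image of 1: -1
image of cos x: -2cos x
image of sin x: -2sin x
image of cos 2x: -5cos 2x
image of sin 2x: -5sin 2x
the matrix is diagonal; its diagonal is (-1, -2, -2, -5, -5)
for a triangular matrix the eigenvalues are the diagonal entries, with algebraic multiplicity their repetition count

λ = -5 (multiplicity 2), λ = -2 (multiplicity 2), λ = -1 (multiplicity 1)


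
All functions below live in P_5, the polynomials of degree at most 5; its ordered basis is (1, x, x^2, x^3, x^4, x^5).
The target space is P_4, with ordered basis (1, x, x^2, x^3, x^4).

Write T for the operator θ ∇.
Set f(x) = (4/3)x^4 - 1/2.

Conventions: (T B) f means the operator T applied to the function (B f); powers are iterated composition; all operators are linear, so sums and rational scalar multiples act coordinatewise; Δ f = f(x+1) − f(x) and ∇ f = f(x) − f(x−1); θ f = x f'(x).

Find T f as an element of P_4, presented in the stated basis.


∇ f = (16/3)x^3 - 8x^2 + (16/3)x - 4/3
θ ∇ f = 16x^3 - 16x^2 + (16/3)x

g(x) = 16x^3 - 16x^2 + (16/3)x


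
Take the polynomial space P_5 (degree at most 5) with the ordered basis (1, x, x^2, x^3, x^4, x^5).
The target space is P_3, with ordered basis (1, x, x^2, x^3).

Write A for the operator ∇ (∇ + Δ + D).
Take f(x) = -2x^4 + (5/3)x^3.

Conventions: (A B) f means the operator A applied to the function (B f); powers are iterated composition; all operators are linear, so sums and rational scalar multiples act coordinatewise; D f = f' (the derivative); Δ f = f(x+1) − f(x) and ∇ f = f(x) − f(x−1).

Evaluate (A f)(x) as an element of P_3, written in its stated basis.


∇ f = -8x^3 + 17x^2 - 13x + 11/3
Δ f = -8x^3 - 7x^2 - 3x - 1/3
D f = -8x^3 + 5x^2
(∇ + Δ + D) f = -24x^3 + 15x^2 - 16x + 10/3
∇ (∇ + Δ + D) f = -72x^2 + 102x - 55

g(x) = -72x^2 + 102x - 55


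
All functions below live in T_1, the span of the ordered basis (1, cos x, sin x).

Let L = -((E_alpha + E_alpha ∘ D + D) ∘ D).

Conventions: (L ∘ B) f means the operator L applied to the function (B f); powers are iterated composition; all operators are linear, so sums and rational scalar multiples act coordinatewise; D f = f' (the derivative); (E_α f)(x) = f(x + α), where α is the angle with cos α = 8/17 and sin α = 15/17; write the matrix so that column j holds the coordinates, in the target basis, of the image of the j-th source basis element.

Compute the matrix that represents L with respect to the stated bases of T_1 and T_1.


image of 1: 0
image of cos x: (40/17)cos x - (7/17)sin x
image of sin x: (7/17)cos x + (40/17)sin x
each image's coordinates form column j of the matrix

the matrix is [[0, 0, 0]; [0, 40/17, 7/17]; [0, -7/17, 40/17]] (rows listed top to bottom)


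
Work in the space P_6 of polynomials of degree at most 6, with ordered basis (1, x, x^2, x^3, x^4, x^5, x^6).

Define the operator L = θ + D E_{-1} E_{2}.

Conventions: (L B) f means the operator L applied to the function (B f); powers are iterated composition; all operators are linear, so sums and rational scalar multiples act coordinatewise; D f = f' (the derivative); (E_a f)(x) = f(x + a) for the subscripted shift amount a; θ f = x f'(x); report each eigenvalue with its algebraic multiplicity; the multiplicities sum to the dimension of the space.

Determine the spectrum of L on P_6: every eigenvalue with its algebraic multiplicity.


image of 1: 0
image of x: x + 1
image of x^2: 2x^2 + 2x + 2
image of x^3: 3x^3 + 3x^2 + 6x + 3
image of x^4: 4x^4 + 4x^3 + 12x^2 + 12x + 4
image of x^5: 5x^5 + 5x^4 + 20x^3 + 30x^2 + 20x + 5
image of x^6: 6x^6 + 6x^5 + 30x^4 + 60x^3 + 60x^2 + 30x + 6
the matrix is upper triangular; its diagonal is (0, 1, 2, 3, 4, 5, 6)
for a triangular matrix the eigenvalues are the diagonal entries, with algebraic multiplicity their repetition count

λ = 0 (multiplicity 1), λ = 1 (multiplicity 1), λ = 2 (multiplicity 1), λ = 3 (multiplicity 1), λ = 4 (multiplicity 1), λ = 5 (multiplicity 1), λ = 6 (multiplicity 1)


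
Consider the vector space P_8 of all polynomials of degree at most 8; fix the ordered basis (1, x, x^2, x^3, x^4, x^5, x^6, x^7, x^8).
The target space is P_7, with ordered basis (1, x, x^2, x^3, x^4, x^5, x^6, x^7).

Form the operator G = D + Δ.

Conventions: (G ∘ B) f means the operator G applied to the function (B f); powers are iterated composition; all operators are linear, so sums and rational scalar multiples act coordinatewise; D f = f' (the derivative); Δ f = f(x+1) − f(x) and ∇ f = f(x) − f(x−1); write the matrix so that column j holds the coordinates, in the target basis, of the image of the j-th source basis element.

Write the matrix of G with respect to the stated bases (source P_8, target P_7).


the matrix is [[0, 2, 1, 1, 1, 1, 1, 1, 1]; [0, 0, 4, 3, 4, 5, 6, 7, 8]; [0, 0, 0, 6, 6, 10, 15, 21, 28]; [0, 0, 0, 0, 8, 10, 20, 35, 56]; [0, 0, 0, 0, 0, 10, 15, 35, 70]; [0, 0, 0, 0, 0, 0, 12, 21, 56]; [0, 0, 0, 0, 0, 0, 0, 14, 28]; [0, 0, 0, 0, 0, 0, 0, 0, 16]] (rows listed top to bottom)

image of 1: 0
image of x: 2
image of x^2: 4x + 1
image of x^3: 6x^2 + 3x + 1
image of x^4: 8x^3 + 6x^2 + 4x + 1
image of x^5: 10x^4 + 10x^3 + 10x^2 + 5x + 1
image of x^6: 12x^5 + 15x^4 + 20x^3 + 15x^2 + 6x + 1
image of x^7: 14x^6 + 21x^5 + 35x^4 + 35x^3 + 21x^2 + 7x + 1
image of x^8: 16x^7 + 28x^6 + 56x^5 + 70x^4 + 56x^3 + 28x^2 + 8x + 1
each image's coordinates form column j of the matrix


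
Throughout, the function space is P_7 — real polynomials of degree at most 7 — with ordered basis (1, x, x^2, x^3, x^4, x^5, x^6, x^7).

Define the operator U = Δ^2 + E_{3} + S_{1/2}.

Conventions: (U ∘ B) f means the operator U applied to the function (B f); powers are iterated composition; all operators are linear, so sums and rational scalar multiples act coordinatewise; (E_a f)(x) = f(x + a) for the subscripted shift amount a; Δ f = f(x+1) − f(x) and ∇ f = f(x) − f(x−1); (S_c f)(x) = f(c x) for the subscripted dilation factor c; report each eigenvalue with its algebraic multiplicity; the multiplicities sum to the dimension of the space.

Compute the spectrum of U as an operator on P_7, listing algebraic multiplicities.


λ = 129/128 (multiplicity 1), λ = 65/64 (multiplicity 1), λ = 33/32 (multiplicity 1), λ = 17/16 (multiplicity 1), λ = 9/8 (multiplicity 1), λ = 5/4 (multiplicity 1), λ = 3/2 (multiplicity 1), λ = 2 (multiplicity 1)

image of 1: 2
image of x: (3/2)x + 3
image of x^2: (5/4)x^2 + 6x + 11
image of x^3: (9/8)x^3 + 9x^2 + 33x + 33
image of x^4: (17/16)x^4 + 12x^3 + 66x^2 + 132x + 95
image of x^5: (33/32)x^5 + 15x^4 + 110x^3 + 330x^2 + 475x + 273
image of x^6: (65/64)x^6 + 18x^5 + 165x^4 + 660x^3 + 1425x^2 + 1638x + 791
image of x^7: (129/128)x^7 + 21x^6 + 231x^5 + 1155x^4 + 3325x^3 + 5733x^2 + 5537x + 2313
the matrix is upper triangular; its diagonal is (2, 3/2, 5/4, 9/8, 17/16, 33/32, 65/64, 129/128)
for a triangular matrix the eigenvalues are the diagonal entries, with algebraic multiplicity their repetition count


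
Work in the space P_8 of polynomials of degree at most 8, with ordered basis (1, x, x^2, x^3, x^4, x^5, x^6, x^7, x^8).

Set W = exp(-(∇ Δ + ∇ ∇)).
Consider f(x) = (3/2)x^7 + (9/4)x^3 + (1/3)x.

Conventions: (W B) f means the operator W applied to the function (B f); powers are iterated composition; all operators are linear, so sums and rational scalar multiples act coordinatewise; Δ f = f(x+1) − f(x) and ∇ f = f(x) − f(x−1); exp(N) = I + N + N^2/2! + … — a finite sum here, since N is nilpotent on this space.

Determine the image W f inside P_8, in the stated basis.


order-1 term: -126x^5 + 315x^4 - 840x^3 + 945x^2 - 699x + 405/2
order-2 term: 2520x^3 - 7560x^2 + 13860x - 8820
order-3 term: -10080x + 15120
the series for exp(-(∇ Δ + ∇ ∇)) f terminates at order 3
exp(-(∇ Δ + ∇ ∇)) f = (3/2)x^7 - 126x^5 + 315x^4 + (6729/4)x^3 - 6615x^2 + (9244/3)x + 13005/2

the image equals g(x) = (3/2)x^7 - 126x^5 + 315x^4 + (6729/4)x^3 - 6615x^2 + (9244/3)x + 13005/2


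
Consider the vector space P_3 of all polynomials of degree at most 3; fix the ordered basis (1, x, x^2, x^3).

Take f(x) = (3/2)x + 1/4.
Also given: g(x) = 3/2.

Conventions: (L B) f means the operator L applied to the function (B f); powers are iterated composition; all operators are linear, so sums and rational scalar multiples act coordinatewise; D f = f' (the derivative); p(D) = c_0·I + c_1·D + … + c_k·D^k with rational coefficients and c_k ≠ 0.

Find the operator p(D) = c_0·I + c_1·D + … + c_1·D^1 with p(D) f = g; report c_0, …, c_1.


D^0 f = (3/2)x + 1/4
D^1 f = 3/2
matching coefficients of g against c_0 f + c_1 Df + … from the top degree down determines the c_i
solution: c_0 = 0, c_1 = 1

c_0 = 0, c_1 = 1
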